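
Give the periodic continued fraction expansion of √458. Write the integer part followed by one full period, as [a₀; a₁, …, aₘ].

a₀ = ⌊√458⌋ = 21.
With m₀=0, d₀=1 and mₖ₊₁ = dₖaₖ − mₖ, dₖ₊₁ = (n − mₖ₊₁²)/dₖ, aₖ₊₁ = ⌊(a₀+mₖ₊₁)/dₖ₊₁⌋:
  k=1: m=21, d=17, a=2
  k=2: m=13, d=17, a=2
  k=3: m=21, d=1, a=42
d=1 and a=2a₀=42 at k=3, so the next step gives (m, d) = (21, 17) again — its k=1 value — and the period has length 3.

[21; 2, 2, 42]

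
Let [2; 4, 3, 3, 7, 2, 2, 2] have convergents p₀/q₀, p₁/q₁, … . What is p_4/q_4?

Using pₖ = aₖpₖ₋₁ + pₖ₋₂, qₖ = aₖqₖ₋₁ + qₖ₋₂ (with p₋₁=1, p₋₂=0, q₋₁=0, q₋₂=1):
  k=0: a=2, p=2, q=1
  k=1: a=4, p=9, q=4
  k=2: a=3, p=29, q=13
  k=3: a=3, p=96, q=43
  k=4: a=7, p=701, q=314

701/314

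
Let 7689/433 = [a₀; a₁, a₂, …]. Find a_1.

7689 = 17·433 + 328   →  a_0 = 17
433 = 1·328 + 105   →  a_1 = 1

1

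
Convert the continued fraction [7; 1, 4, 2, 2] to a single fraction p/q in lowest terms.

211/27

Using pₖ = aₖpₖ₋₁ + pₖ₋₂ and qₖ = aₖqₖ₋₁ + qₖ₋₂:
  k=0: a=7, p=7, q=1
  k=1: a=1, p=8, q=1
  k=2: a=4, p=39, q=5
  k=3: a=2, p=86, q=11
  k=4: a=2, p=211, q=27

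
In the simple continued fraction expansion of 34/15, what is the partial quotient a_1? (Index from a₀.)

3

34 = 2·15 + 4   →  a_0 = 2
15 = 3·4 + 3   →  a_1 = 3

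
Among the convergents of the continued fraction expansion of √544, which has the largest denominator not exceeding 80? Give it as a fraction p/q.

793/34

√544 = [23; 3, 11, 3, 46, …] (period length 4).
Convergents:
  p_0/q_0 = 23/1
  p_1/q_1 = 70/3
  p_2/q_2 = 793/34
  p_3/q_3 = 2449/105
q_2 = 34 ≤ 80 < 105 = q_3, so the answer is 793/34.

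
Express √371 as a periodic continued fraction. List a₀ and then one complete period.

[19; 3, 1, 4, 1, 3, 38]

a₀ = ⌊√371⌋ = 19.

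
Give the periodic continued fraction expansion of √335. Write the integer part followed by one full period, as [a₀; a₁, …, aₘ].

a₀ = ⌊√335⌋ = 18.
With m₀=0, d₀=1 and mₖ₊₁ = dₖaₖ − mₖ, dₖ₊₁ = (n − mₖ₊₁²)/dₖ, aₖ₊₁ = ⌊(a₀+mₖ₊₁)/dₖ₊₁⌋:
  k=1: m=18, d=11, a=3
  k=2: m=15, d=10, a=3
  k=3: m=15, d=11, a=3
  k=4: m=18, d=1, a=36
d=1 and a=2a₀=36 at k=4, so the next step gives (m, d) = (18, 11) again — its k=1 value — and the period has length 4.

[18; 3, 3, 3, 36]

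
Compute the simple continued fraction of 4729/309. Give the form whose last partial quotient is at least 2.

[15; 3, 3, 2, 13]

4729 = 15·309 + 94
309 = 3·94 + 27
94 = 3·27 + 13
27 = 2·13 + 1
13 = 13·1 + 0  (stop)
So 4729/309 = [15; 3, 3, 2, 13].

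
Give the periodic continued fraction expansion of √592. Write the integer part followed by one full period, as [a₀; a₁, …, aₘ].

[24; 3, 48]

a₀ = ⌊√592⌋ = 24.
With m₀=0, d₀=1 and mₖ₊₁ = dₖaₖ − mₖ, dₖ₊₁ = (n − mₖ₊₁²)/dₖ, aₖ₊₁ = ⌊(a₀+mₖ₊₁)/dₖ₊₁⌋:
  k=1: m=24, d=16, a=3
  k=2: m=24, d=1, a=48
d=1 and a=2a₀=48 at k=2, so the next step gives (m, d) = (24, 16) again — its k=1 value — and the period has length 2.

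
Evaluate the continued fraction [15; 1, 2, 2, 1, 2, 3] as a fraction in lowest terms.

1429/91

Using pₖ = aₖpₖ₋₁ + pₖ₋₂ and qₖ = aₖqₖ₋₁ + qₖ₋₂:
  k=0: a=15, p=15, q=1
  k=1: a=1, p=16, q=1
  k=2: a=2, p=47, q=3
  k=3: a=2, p=110, q=7
  k=4: a=1, p=157, q=10
  k=5: a=2, p=424, q=27
  k=6: a=3, p=1429, q=91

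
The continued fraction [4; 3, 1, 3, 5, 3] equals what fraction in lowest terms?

1075/252

Using pₖ = aₖpₖ₋₁ + pₖ₋₂ and qₖ = aₖqₖ₋₁ + qₖ₋₂:
  k=0: a=4, p=4, q=1
  k=1: a=3, p=13, q=3
  k=2: a=1, p=17, q=4
  k=3: a=3, p=64, q=15
  k=4: a=5, p=337, q=79
  k=5: a=3, p=1075, q=252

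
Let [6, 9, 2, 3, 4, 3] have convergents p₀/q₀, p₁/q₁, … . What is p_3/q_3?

Using pₖ = aₖpₖ₋₁ + pₖ₋₂, qₖ = aₖqₖ₋₁ + qₖ₋₂ (with p₋₁=1, p₋₂=0, q₋₁=0, q₋₂=1):
  k=0: a=6, p=6, q=1
  k=1: a=9, p=55, q=9
  k=2: a=2, p=116, q=19
  k=3: a=3, p=403, q=66

403/66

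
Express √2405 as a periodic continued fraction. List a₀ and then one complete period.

[49; 24, 1, 1, 24, 98]

a₀ = ⌊√2405⌋ = 49.
With m₀=0, d₀=1 and mₖ₊₁ = dₖaₖ − mₖ, dₖ₊₁ = (n − mₖ₊₁²)/dₖ, aₖ₊₁ = ⌊(a₀+mₖ₊₁)/dₖ₊₁⌋:
  k=1: m=49, d=4, a=24
  k=2: m=47, d=49, a=1
  k=3: m=2, d=49, a=1
  k=4: m=47, d=4, a=24
  k=5: m=49, d=1, a=98
d=1 and a=2a₀=98 at k=5, so the next step gives (m, d) = (49, 4) again — its k=1 value — and the period has length 5.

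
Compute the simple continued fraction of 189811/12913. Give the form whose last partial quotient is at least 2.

[14; 1, 2, 3, 12, 2, 16, 3]

189811 = 14×12913 + 9029
12913 = 1×9029 + 3884
9029 = 2×3884 + 1261
3884 = 3×1261 + 101
1261 = 12×101 + 49
101 = 2×49 + 3
49 = 16×3 + 1
3 = 3×1 + 0  (stop)
So 189811/12913 = [14; 1, 2, 3, 12, 2, 16, 3].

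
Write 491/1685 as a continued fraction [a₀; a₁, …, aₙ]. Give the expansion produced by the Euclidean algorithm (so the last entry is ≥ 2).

491 = 0*1685 + 491
1685 = 3*491 + 212
491 = 2*212 + 67
212 = 3*67 + 11
67 = 6*11 + 1
11 = 11*1 + 0  (stop)
So 491/1685 = [0; 3, 2, 3, 6, 11].

[0; 3, 2, 3, 6, 11]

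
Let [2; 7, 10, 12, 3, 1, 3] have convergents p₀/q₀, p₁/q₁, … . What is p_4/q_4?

5669/2648

Using pₖ = aₖpₖ₋₁ + pₖ₋₂, qₖ = aₖqₖ₋₁ + qₖ₋₂ (with p₋₁=1, p₋₂=0, q₋₁=0, q₋₂=1):
  k=0: a=2, p=2, q=1
  k=1: a=7, p=15, q=7
  k=2: a=10, p=152, q=71
  k=3: a=12, p=1839, q=859
  k=4: a=3, p=5669, q=2648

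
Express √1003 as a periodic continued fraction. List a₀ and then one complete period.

a₀ = ⌊√1003⌋ = 31.
With m₀=0, d₀=1 and mₖ₊₁ = dₖaₖ − mₖ, dₖ₊₁ = (n − mₖ₊₁²)/dₖ, aₖ₊₁ = ⌊(a₀+mₖ₊₁)/dₖ₊₁⌋:
  k=1: m=31, d=42, a=1
  k=2: m=11, d=21, a=2
  k=3: m=31, d=2, a=31
  k=4: m=31, d=21, a=2
  k=5: m=11, d=42, a=1
  k=6: m=31, d=1, a=62
d=1 and a=2a₀=62 at k=6, so the next step gives (m, d) = (31, 42) again — its k=1 value — and the period has length 6.

[31; 1, 2, 31, 2, 1, 62]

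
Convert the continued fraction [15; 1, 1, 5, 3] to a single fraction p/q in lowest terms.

544/35

Using pₖ = aₖpₖ₋₁ + pₖ₋₂ and qₖ = aₖqₖ₋₁ + qₖ₋₂:
  k=0: a=15, p=15, q=1
  k=1: a=1, p=16, q=1
  k=2: a=1, p=31, q=2
  k=3: a=5, p=171, q=11
  k=4: a=3, p=544, q=35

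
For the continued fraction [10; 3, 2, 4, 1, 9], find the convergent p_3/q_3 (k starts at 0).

319/31

Using pₖ = aₖpₖ₋₁ + pₖ₋₂, qₖ = aₖqₖ₋₁ + qₖ₋₂ (with p₋₁=1, p₋₂=0, q₋₁=0, q₋₂=1):
  k=0: a=10, p=10, q=1
  k=1: a=3, p=31, q=3
  k=2: a=2, p=72, q=7
  k=3: a=4, p=319, q=31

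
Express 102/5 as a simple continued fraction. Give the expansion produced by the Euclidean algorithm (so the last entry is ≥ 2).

[20; 2, 2]

102 = 20*5 + 2
5 = 2*2 + 1
2 = 2*1 + 0  (stop)
So 102/5 = [20; 2, 2].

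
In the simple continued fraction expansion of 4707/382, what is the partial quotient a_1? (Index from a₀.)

4707 = 12·382 + 123   →  a_0 = 12
382 = 3·123 + 13   →  a_1 = 3

3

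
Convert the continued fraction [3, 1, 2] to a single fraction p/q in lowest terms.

Using pₖ = aₖpₖ₋₁ + pₖ₋₂ and qₖ = aₖqₖ₋₁ + qₖ₋₂:
  k=0: a=3, p=3, q=1
  k=1: a=1, p=4, q=1
  k=2: a=2, p=11, q=3

11/3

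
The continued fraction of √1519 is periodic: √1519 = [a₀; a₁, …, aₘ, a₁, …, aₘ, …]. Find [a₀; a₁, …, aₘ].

a₀ = ⌊√1519⌋ = 38.
With m₀=0, d₀=1 and mₖ₊₁ = dₖaₖ − mₖ, dₖ₊₁ = (n − mₖ₊₁²)/dₖ, aₖ₊₁ = ⌊(a₀+mₖ₊₁)/dₖ₊₁⌋:
  k=1: m=38, d=75, a=1
  k=2: m=37, d=2, a=37
  k=3: m=37, d=75, a=1
  k=4: m=38, d=1, a=76
d=1 and a=2a₀=76 at k=4, so the next step gives (m, d) = (38, 75) again — its k=1 value — and the period has length 4.

[38; 1, 37, 1, 76]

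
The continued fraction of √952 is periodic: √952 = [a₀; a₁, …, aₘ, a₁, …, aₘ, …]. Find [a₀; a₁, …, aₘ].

a₀ = ⌊√952⌋ = 30.
With m₀=0, d₀=1 and mₖ₊₁ = dₖaₖ − mₖ, dₖ₊₁ = (n − mₖ₊₁²)/dₖ, aₖ₊₁ = ⌊(a₀+mₖ₊₁)/dₖ₊₁⌋:
  k=1: m=30, d=52, a=1
  k=2: m=22, d=9, a=5
  k=3: m=23, d=47, a=1
  k=4: m=24, d=8, a=6
  k=5: m=24, d=47, a=1
  k=6: m=23, d=9, a=5
  k=7: m=22, d=52, a=1
  k=8: m=30, d=1, a=60
d=1 and a=2a₀=60 at k=8, so the next step gives (m, d) = (30, 52) again — its k=1 value — and the period has length 8.

[30; 1, 5, 1, 6, 1, 5, 1, 60]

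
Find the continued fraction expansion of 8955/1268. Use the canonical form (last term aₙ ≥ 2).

[7; 16, 19, 1, 3]

8955 = 7·1268 + 79
1268 = 16·79 + 4
79 = 19·4 + 3
4 = 1·3 + 1
3 = 3·1 + 0  (stop)
So 8955/1268 = [7; 16, 19, 1, 3].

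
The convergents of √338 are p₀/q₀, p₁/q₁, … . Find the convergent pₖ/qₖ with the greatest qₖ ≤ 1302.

√338 = [18; 2, 1, 1, 2, 36, …] (period length 5).
Convergents:
  p_0/q_0 = 18/1
  p_1/q_1 = 37/2
  p_2/q_2 = 55/3
  p_3/q_3 = 92/5
  p_4/q_4 = 239/13
  p_5/q_5 = 8696/473
  p_6/q_6 = 17631/959
  p_7/q_7 = 26327/1432
q_6 = 959 ≤ 1302 < 1432 = q_7, so the answer is 17631/959.

17631/959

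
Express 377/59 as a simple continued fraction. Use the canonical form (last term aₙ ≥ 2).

[6; 2, 1, 1, 3, 3]

377 = 6×59 + 23
59 = 2×23 + 13
23 = 1×13 + 10
13 = 1×10 + 3
10 = 3×3 + 1
3 = 3×1 + 0  (stop)
So 377/59 = [6; 2, 1, 1, 3, 3].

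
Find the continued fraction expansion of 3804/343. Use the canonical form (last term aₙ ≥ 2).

3804 = 11*343 + 31
343 = 11*31 + 2
31 = 15*2 + 1
2 = 2*1 + 0  (stop)
So 3804/343 = [11; 11, 15, 2].

[11; 11, 15, 2]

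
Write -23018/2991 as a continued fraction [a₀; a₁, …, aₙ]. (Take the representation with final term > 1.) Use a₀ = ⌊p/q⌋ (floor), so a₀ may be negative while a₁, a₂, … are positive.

-23018 = -8·2991 + 910
2991 = 3·910 + 261
910 = 3·261 + 127
261 = 2·127 + 7
127 = 18·7 + 1
7 = 7·1 + 0  (stop)
So -23018/2991 = [-8; 3, 3, 2, 18, 7].

[-8; 3, 3, 2, 18, 7]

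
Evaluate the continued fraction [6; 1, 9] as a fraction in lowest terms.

69/10

Using pₖ = aₖpₖ₋₁ + pₖ₋₂ and qₖ = aₖqₖ₋₁ + qₖ₋₂:
  k=0: a=6, p=6, q=1
  k=1: a=1, p=7, q=1
  k=2: a=9, p=69, q=10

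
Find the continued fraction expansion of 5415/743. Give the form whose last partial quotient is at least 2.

[7; 3, 2, 8, 2, 2, 2]

5415 = 7×743 + 214
743 = 3×214 + 101
214 = 2×101 + 12
101 = 8×12 + 5
12 = 2×5 + 2
5 = 2×2 + 1
2 = 2×1 + 0  (stop)
So 5415/743 = [7; 3, 2, 8, 2, 2, 2].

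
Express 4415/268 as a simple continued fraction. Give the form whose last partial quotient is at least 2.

4415 = 16·268 + 127
268 = 2·127 + 14
127 = 9·14 + 1
14 = 14·1 + 0  (stop)
So 4415/268 = [16; 2, 9, 14].

[16; 2, 9, 14]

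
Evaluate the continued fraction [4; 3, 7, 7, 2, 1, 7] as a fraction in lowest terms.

16354/3787

Using pₖ = aₖpₖ₋₁ + pₖ₋₂ and qₖ = aₖqₖ₋₁ + qₖ₋₂:
  k=0: a=4, p=4, q=1
  k=1: a=3, p=13, q=3
  k=2: a=7, p=95, q=22
  k=3: a=7, p=678, q=157
  k=4: a=2, p=1451, q=336
  k=5: a=1, p=2129, q=493
  k=6: a=7, p=16354, q=3787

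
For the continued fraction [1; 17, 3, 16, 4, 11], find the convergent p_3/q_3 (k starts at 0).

Using pₖ = aₖpₖ₋₁ + pₖ₋₂, qₖ = aₖqₖ₋₁ + qₖ₋₂ (with p₋₁=1, p₋₂=0, q₋₁=0, q₋₂=1):
  k=0: a=1, p=1, q=1
  k=1: a=17, p=18, q=17
  k=2: a=3, p=55, q=52
  k=3: a=16, p=898, q=849

898/849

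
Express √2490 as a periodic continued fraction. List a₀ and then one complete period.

[49; 1, 8, 1, 98]

a₀ = ⌊√2490⌋ = 49.
With m₀=0, d₀=1 and mₖ₊₁ = dₖaₖ − mₖ, dₖ₊₁ = (n − mₖ₊₁²)/dₖ, aₖ₊₁ = ⌊(a₀+mₖ₊₁)/dₖ₊₁⌋:
  k=1: m=49, d=89, a=1
  k=2: m=40, d=10, a=8
  k=3: m=40, d=89, a=1
  k=4: m=49, d=1, a=98
d=1 and a=2a₀=98 at k=4, so the next step gives (m, d) = (49, 89) again — its k=1 value — and the period has length 4.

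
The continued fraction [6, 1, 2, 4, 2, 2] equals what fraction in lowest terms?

Fold from the inside: start with 2/1.
  2 + 1/2 = 5/2
  4 + 2/5 = 22/5
  2 + 5/22 = 49/22
  1 + 22/49 = 71/49
  6 + 49/71 = 475/71

475/71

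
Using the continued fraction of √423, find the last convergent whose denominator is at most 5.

41/2

√423 = [20; 1, 1, 3, 4, 3, 1, 1, 40, …] (period length 8).
Convergents:
  p_0/q_0 = 20/1
  p_1/q_1 = 21/1
  p_2/q_2 = 41/2
  p_3/q_3 = 144/7
q_2 = 2 ≤ 5 < 7 = q_3, so the answer is 41/2.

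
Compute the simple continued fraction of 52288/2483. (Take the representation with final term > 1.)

52288 = 21*2483 + 145
2483 = 17*145 + 18
145 = 8*18 + 1
18 = 18*1 + 0  (stop)
So 52288/2483 = [21; 17, 8, 18].

[21; 17, 8, 18]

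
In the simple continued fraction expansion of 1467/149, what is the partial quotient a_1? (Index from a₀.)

1

1467 = 9·149 + 126   →  a_0 = 9
149 = 1·126 + 23   →  a_1 = 1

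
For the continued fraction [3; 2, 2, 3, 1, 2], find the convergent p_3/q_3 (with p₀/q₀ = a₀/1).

58/17

Using pₖ = aₖpₖ₋₁ + pₖ₋₂, qₖ = aₖqₖ₋₁ + qₖ₋₂ (with p₋₁=1, p₋₂=0, q₋₁=0, q₋₂=1):
  k=0: a=3, p=3, q=1
  k=1: a=2, p=7, q=2
  k=2: a=2, p=17, q=5
  k=3: a=3, p=58, q=17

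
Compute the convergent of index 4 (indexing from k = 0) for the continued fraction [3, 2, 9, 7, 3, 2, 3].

Using pₖ = aₖpₖ₋₁ + pₖ₋₂, qₖ = aₖqₖ₋₁ + qₖ₋₂ (with p₋₁=1, p₋₂=0, q₋₁=0, q₋₂=1):
  k=0: a=3, p=3, q=1
  k=1: a=2, p=7, q=2
  k=2: a=9, p=66, q=19
  k=3: a=7, p=469, q=135
  k=4: a=3, p=1473, q=424

1473/424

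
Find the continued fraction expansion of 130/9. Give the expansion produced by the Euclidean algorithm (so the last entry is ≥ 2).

[14; 2, 4]

130 = 14×9 + 4
9 = 2×4 + 1
4 = 4×1 + 0  (stop)
So 130/9 = [14; 2, 4].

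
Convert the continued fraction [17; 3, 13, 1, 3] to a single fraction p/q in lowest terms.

2928/169

Fold from the inside: start with 3/1.
  1 + 1/3 = 4/3
  13 + 3/4 = 55/4
  3 + 4/55 = 169/55
  17 + 55/169 = 2928/169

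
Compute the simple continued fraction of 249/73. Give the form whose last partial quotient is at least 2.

[3; 2, 2, 3, 4]

249 = 3*73 + 30
73 = 2*30 + 13
30 = 2*13 + 4
13 = 3*4 + 1
4 = 4*1 + 0  (stop)
So 249/73 = [3; 2, 2, 3, 4].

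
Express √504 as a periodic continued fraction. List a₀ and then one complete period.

a₀ = ⌊√504⌋ = 22.

[22; 2, 4, 2, 44]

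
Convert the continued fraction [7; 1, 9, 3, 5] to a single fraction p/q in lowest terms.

1304/165

Fold from the inside: start with 5/1.
  3 + 1/5 = 16/5
  9 + 5/16 = 149/16
  1 + 16/149 = 165/149
  7 + 149/165 = 1304/165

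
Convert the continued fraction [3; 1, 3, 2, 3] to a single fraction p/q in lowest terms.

117/31

Fold from the inside: start with 3/1.
  2 + 1/3 = 7/3
  3 + 3/7 = 24/7
  1 + 7/24 = 31/24
  3 + 24/31 = 117/31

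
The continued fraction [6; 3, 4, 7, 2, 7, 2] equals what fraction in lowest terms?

Using pₖ = aₖpₖ₋₁ + pₖ₋₂ and qₖ = aₖqₖ₋₁ + qₖ₋₂:
  k=0: a=6, p=6, q=1
  k=1: a=3, p=19, q=3
  k=2: a=4, p=82, q=13
  k=3: a=7, p=593, q=94
  k=4: a=2, p=1268, q=201
  k=5: a=7, p=9469, q=1501
  k=6: a=2, p=20206, q=3203

20206/3203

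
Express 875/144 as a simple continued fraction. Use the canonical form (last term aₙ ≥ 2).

875 = 6*144 + 11
144 = 13*11 + 1
11 = 11*1 + 0  (stop)
So 875/144 = [6; 13, 11].

[6; 13, 11]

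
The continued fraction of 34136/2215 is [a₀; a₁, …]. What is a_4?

6

34136 = 15·2215 + 911   →  a_0 = 15
2215 = 2·911 + 393   →  a_1 = 2
911 = 2·393 + 125   →  a_2 = 2
393 = 3·125 + 18   →  a_3 = 3
125 = 6·18 + 17   →  a_4 = 6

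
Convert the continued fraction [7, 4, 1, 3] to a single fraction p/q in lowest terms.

Fold from the inside: start with 3/1.
  1 + 1/3 = 4/3
  4 + 3/4 = 19/4
  7 + 4/19 = 137/19

137/19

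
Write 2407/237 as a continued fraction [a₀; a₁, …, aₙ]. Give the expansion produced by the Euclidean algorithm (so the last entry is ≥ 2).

[10; 6, 2, 2, 7]

2407 = 10·237 + 37
237 = 6·37 + 15
37 = 2·15 + 7
15 = 2·7 + 1
7 = 7·1 + 0  (stop)
So 2407/237 = [10; 6, 2, 2, 7].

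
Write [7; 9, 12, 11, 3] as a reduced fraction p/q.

26542/3733

Fold from the inside: start with 3/1.
  11 + 1/3 = 34/3
  12 + 3/34 = 411/34
  9 + 34/411 = 3733/411
  7 + 411/3733 = 26542/3733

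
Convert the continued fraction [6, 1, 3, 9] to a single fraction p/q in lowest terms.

Using pₖ = aₖpₖ₋₁ + pₖ₋₂ and qₖ = aₖqₖ₋₁ + qₖ₋₂:
  k=0: a=6, p=6, q=1
  k=1: a=1, p=7, q=1
  k=2: a=3, p=27, q=4
  k=3: a=9, p=250, q=37

250/37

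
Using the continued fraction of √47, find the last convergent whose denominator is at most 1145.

√47 = [6; 1, 5, 1, 12, …] (period length 4).
Convergents:
  p_0/q_0 = 6/1
  p_1/q_1 = 7/1
  p_2/q_2 = 41/6
  p_3/q_3 = 48/7
  p_4/q_4 = 617/90
  p_5/q_5 = 665/97
  p_6/q_6 = 3942/575
  p_7/q_7 = 4607/672
  p_8/q_8 = 59226/8639
q_7 = 672 ≤ 1145 < 8639 = q_8, so the answer is 4607/672.

4607/672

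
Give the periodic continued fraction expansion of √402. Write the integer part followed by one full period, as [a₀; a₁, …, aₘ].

[20; 20, 40]

a₀ = ⌊√402⌋ = 20.
With m₀=0, d₀=1 and mₖ₊₁ = dₖaₖ − mₖ, dₖ₊₁ = (n − mₖ₊₁²)/dₖ, aₖ₊₁ = ⌊(a₀+mₖ₊₁)/dₖ₊₁⌋:
  k=1: m=20, d=2, a=20
  k=2: m=20, d=1, a=40
d=1 and a=2a₀=40 at k=2, so the next step gives (m, d) = (20, 2) again — its k=1 value — and the period has length 2.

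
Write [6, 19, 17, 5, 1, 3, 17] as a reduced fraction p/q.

786452/129939

Using pₖ = aₖpₖ₋₁ + pₖ₋₂ and qₖ = aₖqₖ₋₁ + qₖ₋₂:
  k=0: a=6, p=6, q=1
  k=1: a=19, p=115, q=19
  k=2: a=17, p=1961, q=324
  k=3: a=5, p=9920, q=1639
  k=4: a=1, p=11881, q=1963
  k=5: a=3, p=45563, q=7528
  k=6: a=17, p=786452, q=129939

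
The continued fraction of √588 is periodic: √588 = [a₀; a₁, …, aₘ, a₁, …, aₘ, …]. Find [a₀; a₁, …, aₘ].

a₀ = ⌊√588⌋ = 24.
With m₀=0, d₀=1 and mₖ₊₁ = dₖaₖ − mₖ, dₖ₊₁ = (n − mₖ₊₁²)/dₖ, aₖ₊₁ = ⌊(a₀+mₖ₊₁)/dₖ₊₁⌋:
  k=1: m=24, d=12, a=4
  k=2: m=24, d=1, a=48
d=1 and a=2a₀=48 at k=2, so the next step gives (m, d) = (24, 12) again — its k=1 value — and the period has length 2.

[24; 4, 48]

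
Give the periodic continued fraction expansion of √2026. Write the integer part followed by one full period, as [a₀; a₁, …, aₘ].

a₀ = ⌊√2026⌋ = 45.

[45; 90]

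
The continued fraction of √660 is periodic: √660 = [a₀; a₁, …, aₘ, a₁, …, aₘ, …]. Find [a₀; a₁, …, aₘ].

a₀ = ⌊√660⌋ = 25.
With m₀=0, d₀=1 and mₖ₊₁ = dₖaₖ − mₖ, dₖ₊₁ = (n − mₖ₊₁²)/dₖ, aₖ₊₁ = ⌊(a₀+mₖ₊₁)/dₖ₊₁⌋:
  k=1: m=25, d=35, a=1
  k=2: m=10, d=16, a=2
  k=3: m=22, d=11, a=4
  k=4: m=22, d=16, a=2
  k=5: m=10, d=35, a=1
  k=6: m=25, d=1, a=50
d=1 and a=2a₀=50 at k=6, so the next step gives (m, d) = (25, 35) again — its k=1 value — and the period has length 6.

[25; 1, 2, 4, 2, 1, 50]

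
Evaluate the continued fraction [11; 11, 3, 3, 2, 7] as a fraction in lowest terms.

Using pₖ = aₖpₖ₋₁ + pₖ₋₂ and qₖ = aₖqₖ₋₁ + qₖ₋₂:
  k=0: a=11, p=11, q=1
  k=1: a=11, p=122, q=11
  k=2: a=3, p=377, q=34
  k=3: a=3, p=1253, q=113
  k=4: a=2, p=2883, q=260
  k=5: a=7, p=21434, q=1933

21434/1933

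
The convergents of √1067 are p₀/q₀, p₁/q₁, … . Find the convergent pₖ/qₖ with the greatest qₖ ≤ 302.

6435/197

√1067 = [32; 1, 1, 1, 64, …] (period length 4).
Convergents:
  p_0/q_0 = 32/1
  p_1/q_1 = 33/1
  p_2/q_2 = 65/2
  p_3/q_3 = 98/3
  p_4/q_4 = 6337/194
  p_5/q_5 = 6435/197
  p_6/q_6 = 12772/391
q_5 = 197 ≤ 302 < 391 = q_6, so the answer is 6435/197.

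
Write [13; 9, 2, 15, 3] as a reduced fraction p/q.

11808/901

Using pₖ = aₖpₖ₋₁ + pₖ₋₂ and qₖ = aₖqₖ₋₁ + qₖ₋₂:
  k=0: a=13, p=13, q=1
  k=1: a=9, p=118, q=9
  k=2: a=2, p=249, q=19
  k=3: a=15, p=3853, q=294
  k=4: a=3, p=11808, q=901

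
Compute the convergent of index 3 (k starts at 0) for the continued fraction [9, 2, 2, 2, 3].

113/12

Using pₖ = aₖpₖ₋₁ + pₖ₋₂, qₖ = aₖqₖ₋₁ + qₖ₋₂ (with p₋₁=1, p₋₂=0, q₋₁=0, q₋₂=1):
  k=0: a=9, p=9, q=1
  k=1: a=2, p=19, q=2
  k=2: a=2, p=47, q=5
  k=3: a=2, p=113, q=12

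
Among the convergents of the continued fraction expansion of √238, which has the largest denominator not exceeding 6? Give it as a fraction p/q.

√238 = [15; 2, 2, 1, 14, 1, 2, 2, 30, …] (period length 8).
Convergents:
  p_0/q_0 = 15/1
  p_1/q_1 = 31/2
  p_2/q_2 = 77/5
  p_3/q_3 = 108/7
q_2 = 5 ≤ 6 < 7 = q_3, so the answer is 77/5.

77/5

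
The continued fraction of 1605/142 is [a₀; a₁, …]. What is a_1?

1605 = 11·142 + 43   →  a_0 = 11
142 = 3·43 + 13   →  a_1 = 3

3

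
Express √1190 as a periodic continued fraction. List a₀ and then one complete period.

[34; 2, 68]

a₀ = ⌊√1190⌋ = 34.
With m₀=0, d₀=1 and mₖ₊₁ = dₖaₖ − mₖ, dₖ₊₁ = (n − mₖ₊₁²)/dₖ, aₖ₊₁ = ⌊(a₀+mₖ₊₁)/dₖ₊₁⌋:
  k=1: m=34, d=34, a=2
  k=2: m=34, d=1, a=68
d=1 and a=2a₀=68 at k=2, so the next step gives (m, d) = (34, 34) again — its k=1 value — and the period has length 2.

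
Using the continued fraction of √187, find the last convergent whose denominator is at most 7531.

46549/3404

√187 = [13; 1, 2, 13, 2, 1, 26, …] (period length 6).
Convergents:
  p_0/q_0 = 13/1
  p_1/q_1 = 14/1
  p_2/q_2 = 41/3
  p_3/q_3 = 547/40
  p_4/q_4 = 1135/83
  p_5/q_5 = 1682/123
  p_6/q_6 = 44867/3281
  p_7/q_7 = 46549/3404
  p_8/q_8 = 137965/10089
q_7 = 3404 ≤ 7531 < 10089 = q_8, so the answer is 46549/3404.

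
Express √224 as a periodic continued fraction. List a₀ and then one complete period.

a₀ = ⌊√224⌋ = 14.
With m₀=0, d₀=1 and mₖ₊₁ = dₖaₖ − mₖ, dₖ₊₁ = (n − mₖ₊₁²)/dₖ, aₖ₊₁ = ⌊(a₀+mₖ₊₁)/dₖ₊₁⌋:
  k=1: m=14, d=28, a=1
  k=2: m=14, d=1, a=28
d=1 and a=2a₀=28 at k=2, so the next step gives (m, d) = (14, 28) again — its k=1 value — and the period has length 2.

[14; 1, 28]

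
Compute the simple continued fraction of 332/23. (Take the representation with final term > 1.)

332 = 14·23 + 10
23 = 2·10 + 3
10 = 3·3 + 1
3 = 3·1 + 0  (stop)
So 332/23 = [14; 2, 3, 3].

[14; 2, 3, 3]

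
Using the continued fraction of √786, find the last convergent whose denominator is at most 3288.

43988/1569

√786 = [28; 28, 56, …] (period length 2).
Convergents:
  p_0/q_0 = 28/1
  p_1/q_1 = 785/28
  p_2/q_2 = 43988/1569
  p_3/q_3 = 1232449/43960
q_2 = 1569 ≤ 3288 < 43960 = q_3, so the answer is 43988/1569.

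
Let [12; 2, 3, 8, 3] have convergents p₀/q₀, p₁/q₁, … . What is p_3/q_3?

721/58

Using pₖ = aₖpₖ₋₁ + pₖ₋₂, qₖ = aₖqₖ₋₁ + qₖ₋₂ (with p₋₁=1, p₋₂=0, q₋₁=0, q₋₂=1):
  k=0: a=12, p=12, q=1
  k=1: a=2, p=25, q=2
  k=2: a=3, p=87, q=7
  k=3: a=8, p=721, q=58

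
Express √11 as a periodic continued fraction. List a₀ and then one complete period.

[3; 3, 6]

a₀ = ⌊√11⌋ = 3.
With m₀=0, d₀=1 and mₖ₊₁ = dₖaₖ − mₖ, dₖ₊₁ = (n − mₖ₊₁²)/dₖ, aₖ₊₁ = ⌊(a₀+mₖ₊₁)/dₖ₊₁⌋:
  k=1: m=3, d=2, a=3
  k=2: m=3, d=1, a=6
d=1 and a=2a₀=6 at k=2, so the next step gives (m, d) = (3, 2) again — its k=1 value — and the period has length 2.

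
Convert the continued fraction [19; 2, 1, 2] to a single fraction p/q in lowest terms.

155/8

Using pₖ = aₖpₖ₋₁ + pₖ₋₂ and qₖ = aₖqₖ₋₁ + qₖ₋₂:
  k=0: a=19, p=19, q=1
  k=1: a=2, p=39, q=2
  k=2: a=1, p=58, q=3
  k=3: a=2, p=155, q=8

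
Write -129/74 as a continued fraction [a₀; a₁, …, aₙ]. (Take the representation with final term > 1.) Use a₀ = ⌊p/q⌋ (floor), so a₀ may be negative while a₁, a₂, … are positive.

[-2; 3, 1, 8, 2]

-129 = -2×74 + 19
74 = 3×19 + 17
19 = 1×17 + 2
17 = 8×2 + 1
2 = 2×1 + 0  (stop)
So -129/74 = [-2; 3, 1, 8, 2].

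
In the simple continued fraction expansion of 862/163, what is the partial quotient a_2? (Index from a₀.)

862 = 5·163 + 47   →  a_0 = 5
163 = 3·47 + 22   →  a_1 = 3
47 = 2·22 + 3   →  a_2 = 2

2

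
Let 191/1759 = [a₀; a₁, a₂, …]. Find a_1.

191 = 0·1759 + 191   →  a_0 = 0
1759 = 9·191 + 40   →  a_1 = 9

9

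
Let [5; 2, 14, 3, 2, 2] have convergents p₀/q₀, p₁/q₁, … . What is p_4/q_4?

1135/207

Using pₖ = aₖpₖ₋₁ + pₖ₋₂, qₖ = aₖqₖ₋₁ + qₖ₋₂ (with p₋₁=1, p₋₂=0, q₋₁=0, q₋₂=1):
  k=0: a=5, p=5, q=1
  k=1: a=2, p=11, q=2
  k=2: a=14, p=159, q=29
  k=3: a=3, p=488, q=89
  k=4: a=2, p=1135, q=207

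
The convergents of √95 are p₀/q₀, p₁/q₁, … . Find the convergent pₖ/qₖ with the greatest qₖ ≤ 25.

√95 = [9; 1, 2, 1, 18, …] (period length 4).
Convergents:
  p_0/q_0 = 9/1
  p_1/q_1 = 10/1
  p_2/q_2 = 29/3
  p_3/q_3 = 39/4
  p_4/q_4 = 731/75
q_3 = 4 ≤ 25 < 75 = q_4, so the answer is 39/4.

39/4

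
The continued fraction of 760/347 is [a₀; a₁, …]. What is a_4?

7

760 = 2·347 + 66   →  a_0 = 2
347 = 5·66 + 17   →  a_1 = 5
66 = 3·17 + 15   →  a_2 = 3
17 = 1·15 + 2   →  a_3 = 1
15 = 7·2 + 1   →  a_4 = 7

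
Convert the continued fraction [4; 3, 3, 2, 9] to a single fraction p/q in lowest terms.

934/217

Fold from the inside: start with 9/1.
  2 + 1/9 = 19/9
  3 + 9/19 = 66/19
  3 + 19/66 = 217/66
  4 + 66/217 = 934/217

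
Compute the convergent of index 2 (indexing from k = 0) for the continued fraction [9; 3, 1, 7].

37/4

Using pₖ = aₖpₖ₋₁ + pₖ₋₂, qₖ = aₖqₖ₋₁ + qₖ₋₂ (with p₋₁=1, p₋₂=0, q₋₁=0, q₋₂=1):
  k=0: a=9, p=9, q=1
  k=1: a=3, p=28, q=3
  k=2: a=1, p=37, q=4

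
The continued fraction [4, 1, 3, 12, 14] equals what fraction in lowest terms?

3281/690

Fold from the inside: start with 14/1.
  12 + 1/14 = 169/14
  3 + 14/169 = 521/169
  1 + 169/521 = 690/521
  4 + 521/690 = 3281/690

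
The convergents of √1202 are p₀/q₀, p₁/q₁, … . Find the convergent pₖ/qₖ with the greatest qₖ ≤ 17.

104/3

√1202 = [34; 1, 2, 34, 2, 1, 68, …] (period length 6).
Convergents:
  p_0/q_0 = 34/1
  p_1/q_1 = 35/1
  p_2/q_2 = 104/3
  p_3/q_3 = 3571/103
q_2 = 3 ≤ 17 < 103 = q_3, so the answer is 104/3.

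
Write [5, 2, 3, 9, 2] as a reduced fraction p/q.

Using pₖ = aₖpₖ₋₁ + pₖ₋₂ and qₖ = aₖqₖ₋₁ + qₖ₋₂:
  k=0: a=5, p=5, q=1
  k=1: a=2, p=11, q=2
  k=2: a=3, p=38, q=7
  k=3: a=9, p=353, q=65
  k=4: a=2, p=744, q=137

744/137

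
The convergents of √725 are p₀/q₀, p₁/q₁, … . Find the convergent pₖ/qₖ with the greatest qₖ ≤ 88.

727/27

√725 = [26; 1, 12, 2, 12, 1, 52, …] (period length 6).
Convergents:
  p_0/q_0 = 26/1
  p_1/q_1 = 27/1
  p_2/q_2 = 350/13
  p_3/q_3 = 727/27
  p_4/q_4 = 9074/337
q_3 = 27 ≤ 88 < 337 = q_4, so the answer is 727/27.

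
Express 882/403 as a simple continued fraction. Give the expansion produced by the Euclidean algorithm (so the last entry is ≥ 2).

882 = 2·403 + 76
403 = 5·76 + 23
76 = 3·23 + 7
23 = 3·7 + 2
7 = 3·2 + 1
2 = 2·1 + 0  (stop)
So 882/403 = [2; 5, 3, 3, 3, 2].

[2; 5, 3, 3, 3, 2]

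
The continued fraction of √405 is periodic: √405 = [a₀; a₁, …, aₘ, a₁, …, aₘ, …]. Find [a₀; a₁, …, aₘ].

a₀ = ⌊√405⌋ = 20.

[20; 8, 40]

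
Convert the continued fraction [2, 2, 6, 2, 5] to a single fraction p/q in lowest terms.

Using pₖ = aₖpₖ₋₁ + pₖ₋₂ and qₖ = aₖqₖ₋₁ + qₖ₋₂:
  k=0: a=2, p=2, q=1
  k=1: a=2, p=5, q=2
  k=2: a=6, p=32, q=13
  k=3: a=2, p=69, q=28
  k=4: a=5, p=377, q=153

377/153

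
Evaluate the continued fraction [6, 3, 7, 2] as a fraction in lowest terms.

Using pₖ = aₖpₖ₋₁ + pₖ₋₂ and qₖ = aₖqₖ₋₁ + qₖ₋₂:
  k=0: a=6, p=6, q=1
  k=1: a=3, p=19, q=3
  k=2: a=7, p=139, q=22
  k=3: a=2, p=297, q=47

297/47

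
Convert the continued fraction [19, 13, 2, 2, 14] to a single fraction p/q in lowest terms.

18407/965

Fold from the inside: start with 14/1.
  2 + 1/14 = 29/14
  2 + 14/29 = 72/29
  13 + 29/72 = 965/72
  19 + 72/965 = 18407/965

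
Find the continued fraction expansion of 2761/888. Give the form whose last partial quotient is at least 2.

[3; 9, 6, 2, 7]

2761 = 3×888 + 97
888 = 9×97 + 15
97 = 6×15 + 7
15 = 2×7 + 1
7 = 7×1 + 0  (stop)
So 2761/888 = [3; 9, 6, 2, 7].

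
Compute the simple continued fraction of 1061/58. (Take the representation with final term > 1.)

[18; 3, 2, 2, 3]

1061 = 18*58 + 17
58 = 3*17 + 7
17 = 2*7 + 3
7 = 2*3 + 1
3 = 3*1 + 0  (stop)
So 1061/58 = [18; 3, 2, 2, 3].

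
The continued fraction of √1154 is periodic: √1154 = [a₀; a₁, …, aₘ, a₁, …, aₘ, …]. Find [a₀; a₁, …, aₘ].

[33; 1, 32, 1, 66]

a₀ = ⌊√1154⌋ = 33.
With m₀=0, d₀=1 and mₖ₊₁ = dₖaₖ − mₖ, dₖ₊₁ = (n − mₖ₊₁²)/dₖ, aₖ₊₁ = ⌊(a₀+mₖ₊₁)/dₖ₊₁⌋:
  k=1: m=33, d=65, a=1
  k=2: m=32, d=2, a=32
  k=3: m=32, d=65, a=1
  k=4: m=33, d=1, a=66
d=1 and a=2a₀=66 at k=4, so the next step gives (m, d) = (33, 65) again — its k=1 value — and the period has length 4.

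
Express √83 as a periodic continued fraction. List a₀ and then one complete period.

a₀ = ⌊√83⌋ = 9.

[9; 9, 18]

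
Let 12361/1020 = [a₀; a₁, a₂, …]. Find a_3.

12361 = 12·1020 + 121   →  a_0 = 12
1020 = 8·121 + 52   →  a_1 = 8
121 = 2·52 + 17   →  a_2 = 2
52 = 3·17 + 1   →  a_3 = 3

3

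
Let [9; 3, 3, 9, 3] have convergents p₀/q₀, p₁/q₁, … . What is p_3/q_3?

865/93

Using pₖ = aₖpₖ₋₁ + pₖ₋₂, qₖ = aₖqₖ₋₁ + qₖ₋₂ (with p₋₁=1, p₋₂=0, q₋₁=0, q₋₂=1):
  k=0: a=9, p=9, q=1
  k=1: a=3, p=28, q=3
  k=2: a=3, p=93, q=10
  k=3: a=9, p=865, q=93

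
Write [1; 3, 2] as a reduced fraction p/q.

9/7

Using pₖ = aₖpₖ₋₁ + pₖ₋₂ and qₖ = aₖqₖ₋₁ + qₖ₋₂:
  k=0: a=1, p=1, q=1
  k=1: a=3, p=4, q=3
  k=2: a=2, p=9, q=7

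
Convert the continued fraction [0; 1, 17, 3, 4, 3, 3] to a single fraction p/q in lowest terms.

Fold from the inside: start with 3/1.
  3 + 1/3 = 10/3
  4 + 3/10 = 43/10
  3 + 10/43 = 139/43
  17 + 43/139 = 2406/139
  1 + 139/2406 = 2545/2406
  0 + 2406/2545 = 2406/2545

2406/2545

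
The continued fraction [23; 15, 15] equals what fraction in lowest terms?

Using pₖ = aₖpₖ₋₁ + pₖ₋₂ and qₖ = aₖqₖ₋₁ + qₖ₋₂:
  k=0: a=23, p=23, q=1
  k=1: a=15, p=346, q=15
  k=2: a=15, p=5213, q=226

5213/226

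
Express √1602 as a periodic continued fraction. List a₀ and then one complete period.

[40; 40, 80]

a₀ = ⌊√1602⌋ = 40.
With m₀=0, d₀=1 and mₖ₊₁ = dₖaₖ − mₖ, dₖ₊₁ = (n − mₖ₊₁²)/dₖ, aₖ₊₁ = ⌊(a₀+mₖ₊₁)/dₖ₊₁⌋:
  k=1: m=40, d=2, a=40
  k=2: m=40, d=1, a=80
d=1 and a=2a₀=80 at k=2, so the next step gives (m, d) = (40, 2) again — its k=1 value — and the period has length 2.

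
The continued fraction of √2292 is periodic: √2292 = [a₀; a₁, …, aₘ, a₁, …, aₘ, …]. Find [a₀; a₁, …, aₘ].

[47; 1, 6, 1, 94]

a₀ = ⌊√2292⌋ = 47.
With m₀=0, d₀=1 and mₖ₊₁ = dₖaₖ − mₖ, dₖ₊₁ = (n − mₖ₊₁²)/dₖ, aₖ₊₁ = ⌊(a₀+mₖ₊₁)/dₖ₊₁⌋:
  k=1: m=47, d=83, a=1
  k=2: m=36, d=12, a=6
  k=3: m=36, d=83, a=1
  k=4: m=47, d=1, a=94
d=1 and a=2a₀=94 at k=4, so the next step gives (m, d) = (47, 83) again — its k=1 value — and the period has length 4.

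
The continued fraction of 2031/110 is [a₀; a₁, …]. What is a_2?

2031 = 18·110 + 51   →  a_0 = 18
110 = 2·51 + 8   →  a_1 = 2
51 = 6·8 + 3   →  a_2 = 6

6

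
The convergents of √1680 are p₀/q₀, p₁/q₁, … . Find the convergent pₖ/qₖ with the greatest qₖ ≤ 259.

3361/82

√1680 = [40; 1, 80, …] (period length 2).
Convergents:
  p_0/q_0 = 40/1
  p_1/q_1 = 41/1
  p_2/q_2 = 3320/81
  p_3/q_3 = 3361/82
  p_4/q_4 = 272200/6641
q_3 = 82 ≤ 259 < 6641 = q_4, so the answer is 3361/82.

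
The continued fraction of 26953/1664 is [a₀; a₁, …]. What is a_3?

3

26953 = 16·1664 + 329   →  a_0 = 16
1664 = 5·329 + 19   →  a_1 = 5
329 = 17·19 + 6   →  a_2 = 17
19 = 3·6 + 1   →  a_3 = 3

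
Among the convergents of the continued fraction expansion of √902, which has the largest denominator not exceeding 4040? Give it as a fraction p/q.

54090/1801

√902 = [30; 30, 60, …] (period length 2).
Convergents:
  p_0/q_0 = 30/1
  p_1/q_1 = 901/30
  p_2/q_2 = 54090/1801
  p_3/q_3 = 1623601/54060
q_2 = 1801 ≤ 4040 < 54060 = q_3, so the answer is 54090/1801.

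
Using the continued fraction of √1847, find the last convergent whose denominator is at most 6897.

158885/3697

√1847 = [42; 1, 41, 1, 84, …] (period length 4).
Convergents:
  p_0/q_0 = 42/1
  p_1/q_1 = 43/1
  p_2/q_2 = 1805/42
  p_3/q_3 = 1848/43
  p_4/q_4 = 157037/3654
  p_5/q_5 = 158885/3697
  p_6/q_6 = 6671322/155231
q_5 = 3697 ≤ 6897 < 155231 = q_6, so the answer is 158885/3697.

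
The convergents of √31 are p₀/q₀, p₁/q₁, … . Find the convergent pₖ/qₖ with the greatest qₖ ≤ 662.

√31 = [5; 1, 1, 3, 5, 3, 1, 1, 10, …] (period length 8).
Convergents:
  p_0/q_0 = 5/1
  p_1/q_1 = 6/1
  p_2/q_2 = 11/2
  p_3/q_3 = 39/7
  p_4/q_4 = 206/37
  p_5/q_5 = 657/118
  p_6/q_6 = 863/155
  p_7/q_7 = 1520/273
  p_8/q_8 = 16063/2885
q_7 = 273 ≤ 662 < 2885 = q_8, so the answer is 1520/273.

1520/273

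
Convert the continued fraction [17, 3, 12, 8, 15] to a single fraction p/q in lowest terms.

78341/4522

Using pₖ = aₖpₖ₋₁ + pₖ₋₂ and qₖ = aₖqₖ₋₁ + qₖ₋₂:
  k=0: a=17, p=17, q=1
  k=1: a=3, p=52, q=3
  k=2: a=12, p=641, q=37
  k=3: a=8, p=5180, q=299
  k=4: a=15, p=78341, q=4522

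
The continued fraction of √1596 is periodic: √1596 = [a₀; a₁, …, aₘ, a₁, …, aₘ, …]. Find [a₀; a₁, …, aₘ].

[39; 1, 18, 1, 78]

a₀ = ⌊√1596⌋ = 39.
With m₀=0, d₀=1 and mₖ₊₁ = dₖaₖ − mₖ, dₖ₊₁ = (n − mₖ₊₁²)/dₖ, aₖ₊₁ = ⌊(a₀+mₖ₊₁)/dₖ₊₁⌋:
  k=1: m=39, d=75, a=1
  k=2: m=36, d=4, a=18
  k=3: m=36, d=75, a=1
  k=4: m=39, d=1, a=78
d=1 and a=2a₀=78 at k=4, so the next step gives (m, d) = (39, 75) again — its k=1 value — and the period has length 4.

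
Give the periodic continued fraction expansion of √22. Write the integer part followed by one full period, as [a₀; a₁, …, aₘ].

[4; 1, 2, 4, 2, 1, 8]

a₀ = ⌊√22⌋ = 4.
With m₀=0, d₀=1 and mₖ₊₁ = dₖaₖ − mₖ, dₖ₊₁ = (n − mₖ₊₁²)/dₖ, aₖ₊₁ = ⌊(a₀+mₖ₊₁)/dₖ₊₁⌋:
  k=1: m=4, d=6, a=1
  k=2: m=2, d=3, a=2
  k=3: m=4, d=2, a=4
  k=4: m=4, d=3, a=2
  k=5: m=2, d=6, a=1
  k=6: m=4, d=1, a=8
d=1 and a=2a₀=8 at k=6, so the next step gives (m, d) = (4, 6) again — its k=1 value — and the period has length 6.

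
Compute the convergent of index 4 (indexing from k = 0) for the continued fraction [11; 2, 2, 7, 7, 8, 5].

Using pₖ = aₖpₖ₋₁ + pₖ₋₂, qₖ = aₖqₖ₋₁ + qₖ₋₂ (with p₋₁=1, p₋₂=0, q₋₁=0, q₋₂=1):
  k=0: a=11, p=11, q=1
  k=1: a=2, p=23, q=2
  k=2: a=2, p=57, q=5
  k=3: a=7, p=422, q=37
  k=4: a=7, p=3011, q=264

3011/264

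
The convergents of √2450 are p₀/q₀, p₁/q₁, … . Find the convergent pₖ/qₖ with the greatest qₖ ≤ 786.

19601/396

√2450 = [49; 2, 98, …] (period length 2).
Convergents:
  p_0/q_0 = 49/1
  p_1/q_1 = 99/2
  p_2/q_2 = 9751/197
  p_3/q_3 = 19601/396
  p_4/q_4 = 1930649/39005
q_3 = 396 ≤ 786 < 39005 = q_4, so the answer is 19601/396.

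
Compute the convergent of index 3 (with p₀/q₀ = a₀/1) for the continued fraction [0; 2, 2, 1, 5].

3/7

Using pₖ = aₖpₖ₋₁ + pₖ₋₂, qₖ = aₖqₖ₋₁ + qₖ₋₂ (with p₋₁=1, p₋₂=0, q₋₁=0, q₋₂=1):
  k=0: a=0, p=0, q=1
  k=1: a=2, p=1, q=2
  k=2: a=2, p=2, q=5
  k=3: a=1, p=3, q=7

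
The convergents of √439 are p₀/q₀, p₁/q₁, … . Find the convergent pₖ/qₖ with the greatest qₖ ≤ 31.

440/21

√439 = [20; 1, 19, 1, 40, …] (period length 4).
Convergents:
  p_0/q_0 = 20/1
  p_1/q_1 = 21/1
  p_2/q_2 = 419/20
  p_3/q_3 = 440/21
  p_4/q_4 = 18019/860
q_3 = 21 ≤ 31 < 860 = q_4, so the answer is 440/21.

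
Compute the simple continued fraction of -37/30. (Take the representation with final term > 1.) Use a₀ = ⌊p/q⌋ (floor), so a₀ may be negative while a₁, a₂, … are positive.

-37 = -2*30 + 23
30 = 1*23 + 7
23 = 3*7 + 2
7 = 3*2 + 1
2 = 2*1 + 0  (stop)
So -37/30 = [-2; 1, 3, 3, 2].

[-2; 1, 3, 3, 2]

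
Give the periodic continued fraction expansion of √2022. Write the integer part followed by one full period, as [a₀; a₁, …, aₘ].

[44; 1, 28, 1, 88]

a₀ = ⌊√2022⌋ = 44.
With m₀=0, d₀=1 and mₖ₊₁ = dₖaₖ − mₖ, dₖ₊₁ = (n − mₖ₊₁²)/dₖ, aₖ₊₁ = ⌊(a₀+mₖ₊₁)/dₖ₊₁⌋:
  k=1: m=44, d=86, a=1
  k=2: m=42, d=3, a=28
  k=3: m=42, d=86, a=1
  k=4: m=44, d=1, a=88
d=1 and a=2a₀=88 at k=4, so the next step gives (m, d) = (44, 86) again — its k=1 value — and the period has length 4.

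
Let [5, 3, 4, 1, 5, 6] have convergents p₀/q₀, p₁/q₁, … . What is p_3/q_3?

85/16

Using pₖ = aₖpₖ₋₁ + pₖ₋₂, qₖ = aₖqₖ₋₁ + qₖ₋₂ (with p₋₁=1, p₋₂=0, q₋₁=0, q₋₂=1):
  k=0: a=5, p=5, q=1
  k=1: a=3, p=16, q=3
  k=2: a=4, p=69, q=13
  k=3: a=1, p=85, q=16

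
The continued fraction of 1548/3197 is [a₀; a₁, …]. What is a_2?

15

1548 = 0·3197 + 1548   →  a_0 = 0
3197 = 2·1548 + 101   →  a_1 = 2
1548 = 15·101 + 33   →  a_2 = 15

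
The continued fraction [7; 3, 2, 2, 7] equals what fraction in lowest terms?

919/126

Fold from the inside: start with 7/1.
  2 + 1/7 = 15/7
  2 + 7/15 = 37/15
  3 + 15/37 = 126/37
  7 + 37/126 = 919/126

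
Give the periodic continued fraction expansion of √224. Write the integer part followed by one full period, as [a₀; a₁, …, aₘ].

[14; 1, 28]

a₀ = ⌊√224⌋ = 14.
With m₀=0, d₀=1 and mₖ₊₁ = dₖaₖ − mₖ, dₖ₊₁ = (n − mₖ₊₁²)/dₖ, aₖ₊₁ = ⌊(a₀+mₖ₊₁)/dₖ₊₁⌋:
  k=1: m=14, d=28, a=1
  k=2: m=14, d=1, a=28
d=1 and a=2a₀=28 at k=2, so the next step gives (m, d) = (14, 28) again — its k=1 value — and the period has length 2.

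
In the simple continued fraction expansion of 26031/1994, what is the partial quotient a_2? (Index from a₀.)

3

26031 = 13·1994 + 109   →  a_0 = 13
1994 = 18·109 + 32   →  a_1 = 18
109 = 3·32 + 13   →  a_2 = 3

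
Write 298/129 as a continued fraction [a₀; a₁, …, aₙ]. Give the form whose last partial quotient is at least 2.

[2; 3, 4, 2, 4]

298 = 2*129 + 40
129 = 3*40 + 9
40 = 4*9 + 4
9 = 2*4 + 1
4 = 4*1 + 0  (stop)
So 298/129 = [2; 3, 4, 2, 4].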